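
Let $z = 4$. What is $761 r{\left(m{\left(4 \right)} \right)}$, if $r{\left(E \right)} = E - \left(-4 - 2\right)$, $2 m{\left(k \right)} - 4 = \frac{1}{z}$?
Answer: $\frac{49465}{8} \approx 6183.1$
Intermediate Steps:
$m{\left(k \right)} = \frac{17}{8}$ ($m{\left(k \right)} = 2 + \frac{1}{2 \cdot 4} = 2 + \frac{1}{2} \cdot \frac{1}{4} = 2 + \frac{1}{8} = \frac{17}{8}$)
$r{\left(E \right)} = 6 + E$ ($r{\left(E \right)} = E - \left(-4 - 2\right) = E - -6 = E + 6 = 6 + E$)
$761 r{\left(m{\left(4 \right)} \right)} = 761 \left(6 + \frac{17}{8}\right) = 761 \cdot \frac{65}{8} = \frac{49465}{8}$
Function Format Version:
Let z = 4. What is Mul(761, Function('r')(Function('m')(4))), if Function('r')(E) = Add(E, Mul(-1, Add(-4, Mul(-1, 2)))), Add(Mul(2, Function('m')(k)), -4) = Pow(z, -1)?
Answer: Rational(49465, 8) ≈ 6183.1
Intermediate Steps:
Function('m')(k) = Rational(17, 8) (Function('m')(k) = Add(2, Mul(Rational(1, 2), Pow(4, -1))) = Add(2, Mul(Rational(1, 2), Rational(1, 4))) = Add(2, Rational(1, 8)) = Rational(17, 8))
Function('r')(E) = Add(6, E) (Function('r')(E) = Add(E, Mul(-1, Add(-4, -2))) = Add(E, Mul(-1, -6)) = Add(E, 6) = Add(6, E))
Mul(761, Function('r')(Function('m')(4))) = Mul(761, Add(6, Rational(17, 8))) = Mul(761, Rational(65, 8)) = Rational(49465, 8)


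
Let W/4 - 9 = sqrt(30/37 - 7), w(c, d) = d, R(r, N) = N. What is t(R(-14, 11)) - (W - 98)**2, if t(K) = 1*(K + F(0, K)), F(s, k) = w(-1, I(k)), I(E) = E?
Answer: -137750/37 + 496*I*sqrt(8473)/37 ≈ -3723.0 + 1234.0*I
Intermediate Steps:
F(s, k) = k
W = 36 + 4*I*sqrt(8473)/37 (W = 36 + 4*sqrt(30/37 - 7) = 36 + 4*sqrt(-229/37) = 36 + 4*(I*sqrt(8473)/37) = 36 + 4*I*sqrt(8473)/37 ≈ 36.0 + 9.9512*I)
t(K) = 2*K (t(K) = 1*(K + K) = 1*(2*K) = 2*K)
t(R(-14, 11)) - (W - 98)**2 = 2*11 - ((36 + 4*I*sqrt(8473)/37) - 98)**2 = 22 - (-62 + 4*I*sqrt(8473)/37)**2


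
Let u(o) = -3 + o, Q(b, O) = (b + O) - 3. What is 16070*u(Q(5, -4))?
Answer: -80350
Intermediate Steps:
Q(b, O) = -3 + O + b (Q(b, O) = (O + b) - 3 = -3 + O + b)
16070*u(Q(5, -4)) = 16070*(-3 + (-3 - 4 + 5)) = 16070*(-3 - 2) = 16070*(-5) = -80350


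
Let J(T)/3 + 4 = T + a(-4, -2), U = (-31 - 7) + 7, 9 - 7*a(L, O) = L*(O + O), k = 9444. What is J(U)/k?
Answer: -9/787 ≈ -0.011436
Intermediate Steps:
a(L, O) = 9/7 - 2*L*O/7 (a(L, O) = 9/7 - L*(O + O)/7 = 9/7 - L*2*O/7 = 9/7 - 2*L*O/7)
U = -31 (U = -38 + 7 = -31)
J(T) = -15 + 3*T (J(T) = -12 + 3*(T + (9/7 - 2/7*(-4)*(-2))) = -12 + 3*(T + (9/7 - 16/7)) = -12 + 3*(T - 1) = -12 + 3*(-1 + T) = -12 + (-3 + 3*T) = -15 + 3*T)
J(U)/k = (-15 + 3*(-31))/9444 = (-15 - 93)*(1/9444) = -108*1/9444 = -9/787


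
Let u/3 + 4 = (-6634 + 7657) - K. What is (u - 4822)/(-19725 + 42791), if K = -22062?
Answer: 64421/23066 ≈ 2.7929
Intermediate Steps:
u = 69243 (u = -12 + 3*((-6634 + 7657) - 1*(-22062)) = -12 + 3*(1023 + 22062) = -12 + 3*23085 = -12 + 69255 = 69243)
(u - 4822)/(-19725 + 42791) = (69243 - 4822)/(-19725 + 42791) = 64421/23066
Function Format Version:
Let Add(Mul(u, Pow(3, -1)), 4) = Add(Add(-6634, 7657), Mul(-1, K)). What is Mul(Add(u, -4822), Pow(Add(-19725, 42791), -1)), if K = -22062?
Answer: Rational(64421, 23066) ≈ 2.7929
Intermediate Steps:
u = 69243 (u = Add(-12, Mul(3, Add(Add(-6634, 7657), Mul(-1, -22062)))) = Add(-12, Mul(3, Add(1023, 22062))) = Add(-12, Mul(3, 23085)) = Add(-12, 69255) = 69243)
Mul(Add(u, -4822), Pow(Add(-19725, 42791), -1)) = Mul(Add(69243, -4822), Pow(Add(-19725, 42791), -1)) = Mul(64421, Pow(23066, -1)) = Mul(64421, Rational(1, 23066)) = Rational(64421, 23066)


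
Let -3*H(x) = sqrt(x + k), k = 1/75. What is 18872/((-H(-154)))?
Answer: -283080*I*sqrt(34647)/11549 ≈ -4562.4*I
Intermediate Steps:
k = 1/75 ≈ 0.013333
H(x) = -sqrt(1/75 + x)/3 (H(x) = -sqrt(x + 1/75)/3 = -sqrt(1/75 + x)/3)
18872/((-H(-154))) = 18872/((-(-1)*sqrt(3 + 225*(-154))/45)) = 18872/((-(-1)*sqrt(3 - 34650)/45)) = 18872/((-(-1)*sqrt(-34647)/45)) = 18872/((-(-1)*I*sqrt(34647)/45)) = 18872/((I*sqrt(34647)/45)) = 18872*(-15*I*sqrt(34647)/11549) = -283080*I*sqrt(34647)/11549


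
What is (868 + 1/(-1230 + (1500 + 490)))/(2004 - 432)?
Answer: 659681/1194720 ≈ 0.55216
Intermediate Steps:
(868 + 1/(-1230 + (1500 + 490)))/(2004 - 432) = (868 + 1/(-1230 + 1990))/1572 = (868 + 1/760)*(1/1572) = (659681/760)*(1/1572) = 659681/1194720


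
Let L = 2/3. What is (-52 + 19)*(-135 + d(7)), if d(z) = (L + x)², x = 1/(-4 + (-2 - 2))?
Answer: 853501/192 ≈ 4445.3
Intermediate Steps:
L = ⅔ (L = 2*(⅓) = ⅔ ≈ 0.66667)
x = -⅛ (x = 1/(-4 - 4) = 1/(-8) = -⅛ ≈ -0.12500)
d(z) = 169/576 (d(z) = (⅔ - ⅛)² = (13/24)² = 169/576)
(-52 + 19)*(-135 + d(7)) = (-52 + 19)*(-135 + 169/576) = -33*(-77591/576) = 853501/192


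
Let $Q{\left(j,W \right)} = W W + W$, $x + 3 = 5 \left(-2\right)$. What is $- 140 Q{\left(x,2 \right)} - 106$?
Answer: $-946$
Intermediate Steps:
$x = -13$ ($x = -3 + 5 \left(-2\right) = -3 - 10 = -13$)
$Q{\left(j,W \right)} = W + W^{2}$ ($Q{\left(j,W \right)} = W^{2} + W = W + W^{2}$)
$- 140 Q{\left(x,2 \right)} - 106 = - 140 \cdot 2 \left(1 + 2\right) - 106 = - 140 \cdot 2 \cdot 3 - 106 = \left(-140\right) 6 - 106 = -840 - 106 = -946$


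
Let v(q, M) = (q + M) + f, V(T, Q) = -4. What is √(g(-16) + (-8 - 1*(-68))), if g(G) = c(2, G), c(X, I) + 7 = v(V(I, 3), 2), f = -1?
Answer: 5*√2 ≈ 7.0711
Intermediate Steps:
v(q, M) = -1 + M + q (v(q, M) = (q + M) - 1 = (M + q) - 1 = -1 + M + q)
c(X, I) = -10 (c(X, I) = -7 + (-1 + 2 - 4) = -7 - 3 = -10)
g(G) = -10
√(g(-16) + (-8 - 1*(-68))) = √(-10 + (-8 - 1*(-68))) = √(-10 + (-8 + 68)) = √(-10 + 60) = √50 = 5*√2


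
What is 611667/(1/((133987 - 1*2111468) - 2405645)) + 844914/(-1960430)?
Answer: -2627969678330756487/980215 ≈ -2.6810e+12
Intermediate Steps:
611667/(1/((133987 - 1*2111468) - 2405645)) + 844914/(-1960430) = 611667/(1/((133987 - 2111468) - 2405645)) + 844914*(-1/1960430) = 611667/(1/(-1977481 - 2405645)) - 422457/980215 = 611667/(1/(-4383126)) - 422457/980215 = 611667/(-1/4383126) - 422457/980215 = 611667*(-4383126) - 422457/980215 = -2681013531042 - 422457/980215 = -2627969678330756487/980215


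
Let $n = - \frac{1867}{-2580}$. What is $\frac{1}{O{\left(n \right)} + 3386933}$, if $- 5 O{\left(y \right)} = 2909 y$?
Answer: $\frac{12900}{43686004597} \approx 2.9529 \cdot 10^{-7}$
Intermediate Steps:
$n = \frac{1867}{2580}$ ($n = \left(-1867\right) \left(- \frac{1}{2580}\right) = \frac{1867}{2580} \approx 0.72364$)
$O{\left(y \right)} = - \frac{2909 y}{5}$
$\frac{1}{O{\left(n \right)} + 3386933} = \frac{1}{\left(- \frac{2909}{5}\right) \frac{1867}{2580} + 3386933} = \frac{1}{- \frac{5431103}{12900} + 3386933} = \frac{1}{\frac{43686004597}{12900}} = \frac{12900}{43686004597}$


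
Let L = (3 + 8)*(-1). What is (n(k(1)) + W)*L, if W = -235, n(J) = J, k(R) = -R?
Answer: 2596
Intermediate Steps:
L = -11 (L = 11*(-1) = -11)
(n(k(1)) + W)*L = (-1*1 - 235)*(-11) = (-1 - 235)*(-11) = -236*(-11) = 2596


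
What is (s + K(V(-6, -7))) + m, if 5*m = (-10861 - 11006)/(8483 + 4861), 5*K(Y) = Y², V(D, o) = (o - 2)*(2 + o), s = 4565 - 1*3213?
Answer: 39068391/22240 ≈ 1756.7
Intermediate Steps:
s = 1352 (s = 4565 - 3213 = 1352)
V(D, o) = (-2 + o)*(2 + o)
K(Y) = Y²/5
m = -7289/22240 (m = ((-10861 - 11006)/(8483 + 4861))/5 = (-21867/13344)/5 = (-21867*1/13344)/5 = (⅕)*(-7289/4448) = -7289/22240 ≈ -0.32774)
(s + K(V(-6, -7))) + m = (1352 + (-4 + (-7)²)²/5) - 7289/22240 = (1352 + (-4 + 49)²/5) - 7289/22240 = (1352 + (⅕)*45²) - 7289/22240 = (1352 + (⅕)*2025) - 7289/22240 = (1352 + 405) - 7289/22240 = 1757 - 7289/22240 = 39068391/22240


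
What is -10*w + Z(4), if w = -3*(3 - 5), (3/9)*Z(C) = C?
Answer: -48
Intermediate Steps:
Z(C) = 3*C
w = 6 (w = -3*(-2) = 6)
-10*w + Z(4) = -10*6 + 3*4 = -60 + 12 = -48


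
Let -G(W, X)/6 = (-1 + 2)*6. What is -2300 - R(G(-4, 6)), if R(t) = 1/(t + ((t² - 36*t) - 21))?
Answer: -5830501/2535 ≈ -2300.0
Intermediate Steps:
G(W, X) = -36 (G(W, X) = -6*(-1 + 2)*6 = -6*6 = -36)
R(t) = 1/(-21 + t² - 35*t) (R(t) = 1/(t + (-21 + t² - 36*t)) = 1/(-21 + t² - 35*t))
-2300 - R(G(-4, 6)) = -2300 - 1/(-21 + (-36)² - 35*(-36)) = -2300 - 1/(-21 + 1296 + 1260) = -2300 - 1/2535 = -5830501/2535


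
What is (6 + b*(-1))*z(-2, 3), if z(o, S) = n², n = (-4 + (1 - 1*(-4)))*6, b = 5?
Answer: 36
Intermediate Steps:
n = 6 (n = (-4 + (1 + 4))*6 = (-4 + 5)*6 = 1*6 = 6)
z(o, S) = 36 (z(o, S) = 6² = 36)
(6 + b*(-1))*z(-2, 3) = (6 + 5*(-1))*36 = (6 - 5)*36 = 1*36 = 36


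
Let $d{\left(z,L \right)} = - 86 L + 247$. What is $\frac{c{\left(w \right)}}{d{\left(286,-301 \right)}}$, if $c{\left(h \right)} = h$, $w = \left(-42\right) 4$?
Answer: $- \frac{56}{8711} \approx -0.0064287$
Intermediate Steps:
$w = -168$
$d{\left(z,L \right)} = 247 - 86 L$
$\frac{c{\left(w \right)}}{d{\left(286,-301 \right)}} = - \frac{168}{247 - -25886} = - \frac{168}{247 + 25886} = - \frac{168}{26133} = \left(-168\right) \frac{1}{26133} = - \frac{56}{8711}$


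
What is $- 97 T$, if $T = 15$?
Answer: $-1455$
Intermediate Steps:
$- 97 T = \left(-97\right) 15 = -1455$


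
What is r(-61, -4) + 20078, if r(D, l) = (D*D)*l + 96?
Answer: 5290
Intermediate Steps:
r(D, l) = 96 + l*D² (r(D, l) = D²*l + 96 = l*D² + 96 = 96 + l*D²)
r(-61, -4) + 20078 = (96 - 4*(-61)²) + 20078 = (96 - 4*3721) + 20078 = (96 - 14884) + 20078 = -14788 + 20078 = 5290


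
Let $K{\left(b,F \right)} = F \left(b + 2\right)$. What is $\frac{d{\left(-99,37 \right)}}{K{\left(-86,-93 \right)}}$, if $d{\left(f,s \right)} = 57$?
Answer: $\frac{19}{2604} \approx 0.0072965$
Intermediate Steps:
$K{\left(b,F \right)} = F \left(2 + b\right)$
$\frac{d{\left(-99,37 \right)}}{K{\left(-86,-93 \right)}} = \frac{57}{\left(-93\right) \left(2 - 86\right)} = \frac{57}{\left(-93\right) \left(-84\right)} = \frac{57}{7812} = 57 \cdot \frac{1}{7812} = \frac{19}{2604}$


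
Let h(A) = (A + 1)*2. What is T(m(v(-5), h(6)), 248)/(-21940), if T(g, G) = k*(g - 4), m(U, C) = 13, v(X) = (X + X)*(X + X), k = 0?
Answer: 0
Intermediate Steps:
h(A) = 2 + 2*A (h(A) = (1 + A)*2 = 2 + 2*A)
v(X) = 4*X² (v(X) = (2*X)*(2*X) = 4*X²)
T(g, G) = 0 (T(g, G) = 0*(g - 4) = 0*(-4 + g) = 0)
T(m(v(-5), h(6)), 248)/(-21940) = 0/(-21940) = 0*(-1/21940) = 0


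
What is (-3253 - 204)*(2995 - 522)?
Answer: -8549161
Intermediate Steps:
(-3253 - 204)*(2995 - 522) = -3457*2473 = -8549161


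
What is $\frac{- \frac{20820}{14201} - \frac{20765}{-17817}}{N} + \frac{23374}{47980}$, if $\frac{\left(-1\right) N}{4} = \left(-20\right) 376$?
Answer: $\frac{8894580569195807}{18258352495616640} \approx 0.48715$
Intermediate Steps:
$N = 30080$ ($N = - 4 \left(\left(-20\right) 376\right) = \left(-4\right) \left(-7520\right) = 30080$)
$\frac{- \frac{20820}{14201} - \frac{20765}{-17817}}{N} + \frac{23374}{47980} = \frac{- \frac{20820}{14201} - \frac{20765}{-17817}}{30080} + \frac{23374}{47980} = \left(\left(-20820\right) \frac{1}{14201} - - \frac{20765}{17817}\right) \frac{1}{30080} + 23374 \cdot \frac{1}{47980} = \left(- \frac{20820}{14201} + \frac{20765}{17817}\right) \frac{1}{30080} + \frac{11687}{23990} = \left(- \frac{76066175}{253019217}\right) \frac{1}{30080} + \frac{11687}{23990} = - \frac{15213235}{1522163609472} + \frac{11687}{23990} = \frac{8894580569195807}{18258352495616640}$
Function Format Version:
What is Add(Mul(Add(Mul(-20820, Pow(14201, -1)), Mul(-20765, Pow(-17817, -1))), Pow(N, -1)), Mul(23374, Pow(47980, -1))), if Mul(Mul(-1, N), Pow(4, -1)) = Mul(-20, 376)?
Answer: Rational(8894580569195807, 18258352495616640) ≈ 0.48715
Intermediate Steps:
N = 30080 (N = Mul(-4, Mul(-20, 376)) = Mul(-4, -7520) = 30080)
Add(Mul(Add(Mul(-20820, Pow(14201, -1)), Mul(-20765, Pow(-17817, -1))), Pow(N, -1)), Mul(23374, Pow(47980, -1))) = Add(Mul(Add(Mul(-20820, Pow(14201, -1)), Mul(-20765, Pow(-17817, -1))), Pow(30080, -1)), Mul(23374, Pow(47980, -1))) = Add(Mul(Add(Mul(-20820, Rational(1, 14201)), Mul(-20765, Rational(-1, 17817))), Rational(1, 30080)), Mul(23374, Rational(1, 47980))) = Add(Mul(Add(Rational(-20820, 14201), Rational(20765, 17817)), Rational(1, 30080)), Rational(11687, 23990)) = Add(Mul(Rational(-76066175, 253019217), Rational(1, 30080)), Rational(11687, 23990)) = Add(Rational(-15213235, 1522163609472), Rational(11687, 23990)) = Rational(8894580569195807, 18258352495616640)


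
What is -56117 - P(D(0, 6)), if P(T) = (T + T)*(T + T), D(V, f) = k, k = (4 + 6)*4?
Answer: -62517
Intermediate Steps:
k = 40 (k = 10*4 = 40)
D(V, f) = 40
P(T) = 4*T**2 (P(T) = (2*T)*(2*T) = 4*T**2)
-56117 - P(D(0, 6)) = -56117 - 4*40**2 = -56117 - 4*1600 = -56117 - 1*6400 = -56117 - 6400 = -62517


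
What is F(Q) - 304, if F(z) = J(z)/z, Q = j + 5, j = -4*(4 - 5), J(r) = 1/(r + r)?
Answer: -49247/162 ≈ -303.99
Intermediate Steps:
J(r) = 1/(2*r)
j = 4 (j = -4*(-1) = 4)
Q = 9 (Q = 4 + 5 = 9)
F(z) = 1/(2*z**2) (F(z) = (1/(2*z))/z = 1/(2*z**2))
F(Q) - 304 = (1/2)/9**2 - 304 = (1/2)*(1/81) - 304 = 1/162 - 304 = -49247/162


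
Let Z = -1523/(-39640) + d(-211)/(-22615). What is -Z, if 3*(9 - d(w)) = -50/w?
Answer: -4315669441/113491658760 ≈ -0.038026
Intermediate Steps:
d(w) = 9 + 50/(3*w) (d(w) = 9 - (-50)/(3*w) = 9 + 50/(3*w))
Z = 4315669441/113491658760 (Z = -1523/(-39640) + (9 + (50/3)/(-211))/(-22615) = -1523*(-1/39640) + (9 + (50/3)*(-1/211))*(-1/22615) = 1523/39640 + (9 - 50/633)*(-1/22615) = 1523/39640 + (5647/633)*(-1/22615) = 1523/39640 - 5647/14315295 = 4315669441/113491658760 ≈ 0.038026)
-Z = -1*4315669441/113491658760 = -4315669441/113491658760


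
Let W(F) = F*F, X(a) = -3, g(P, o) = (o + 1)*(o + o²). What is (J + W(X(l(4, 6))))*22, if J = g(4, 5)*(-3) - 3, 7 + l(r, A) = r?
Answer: -11748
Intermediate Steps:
l(r, A) = -7 + r
g(P, o) = (1 + o)*(o + o²)
J = -543 (J = (5*(1 + 5² + 2*5))*(-3) - 3 = (5*(1 + 25 + 10))*(-3) - 3 = (5*36)*(-3) - 3 = 180*(-3) - 3 = -540 - 3 = -543)
W(F) = F²
(J + W(X(l(4, 6))))*22 = (-543 + (-3)²)*22 = (-543 + 9)*22 = -534*22 = -11748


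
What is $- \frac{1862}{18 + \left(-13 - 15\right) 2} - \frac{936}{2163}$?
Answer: $\frac{35017}{721} \approx 48.567$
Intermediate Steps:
$- \frac{1862}{18 + \left(-13 - 15\right) 2} - \frac{936}{2163} = - \frac{1862}{18 + \left(-13 - 15\right) 2} - \frac{312}{721} = - \frac{1862}{18 - 56} - \frac{312}{721} = - \frac{1862}{-38} - \frac{312}{721} = \left(-1862\right) \left(- \frac{1}{38}\right) - \frac{312}{721} = 49 - \frac{312}{721} = \frac{35017}{721}$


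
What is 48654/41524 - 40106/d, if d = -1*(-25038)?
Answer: -111790673/259919478 ≈ -0.43010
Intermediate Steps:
d = 25038
48654/41524 - 40106/d = 48654/41524 - 40106/25038 = 48654*(1/41524) - 40106*1/25038 = 24327/20762 - 20053/12519 = -111790673/259919478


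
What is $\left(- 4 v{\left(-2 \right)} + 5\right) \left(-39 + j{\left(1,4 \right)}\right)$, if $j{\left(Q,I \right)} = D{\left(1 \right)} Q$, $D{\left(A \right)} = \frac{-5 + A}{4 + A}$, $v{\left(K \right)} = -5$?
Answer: $-995$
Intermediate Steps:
$D{\left(A \right)} = \frac{-5 + A}{4 + A}$
$j{\left(Q,I \right)} = - \frac{4 Q}{5}$ ($j{\left(Q,I \right)} = \frac{-5 + 1}{4 + 1} Q = \frac{1}{5} \left(-4\right) Q = - \frac{4 Q}{5}$)
$\left(- 4 v{\left(-2 \right)} + 5\right) \left(-39 + j{\left(1,4 \right)}\right) = \left(\left(-4\right) \left(-5\right) + 5\right) \left(-39 - \frac{4}{5}\right) = \left(20 + 5\right) \left(-39 - \frac{4}{5}\right) = 25 \left(- \frac{199}{5}\right) = -995$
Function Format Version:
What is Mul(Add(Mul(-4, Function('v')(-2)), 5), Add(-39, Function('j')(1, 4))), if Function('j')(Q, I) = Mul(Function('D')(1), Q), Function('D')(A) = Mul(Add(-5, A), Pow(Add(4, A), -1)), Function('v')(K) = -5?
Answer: -995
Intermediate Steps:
Function('D')(A) = Mul(Pow(Add(4, A), -1), Add(-5, A))
Function('j')(Q, I) = Mul(Rational(-4, 5), Q) (Function('j')(Q, I) = Mul(Mul(Pow(Add(4, 1), -1), Add(-5, 1)), Q) = Mul(Mul(Pow(5, -1), -4), Q) = Mul(Mul(Rational(1, 5), -4), Q) = Mul(Rational(-4, 5), Q))
Mul(Add(Mul(-4, Function('v')(-2)), 5), Add(-39, Function('j')(1, 4))) = Mul(Add(Mul(-4, -5), 5), Add(-39, Mul(Rational(-4, 5), 1))) = Mul(Add(20, 5), Add(-39, Rational(-4, 5))) = Mul(25, Rational(-199, 5)) = -995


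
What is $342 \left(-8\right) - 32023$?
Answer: $-34759$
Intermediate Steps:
$342 \left(-8\right) - 32023 = -2736 - 32023 = -34759$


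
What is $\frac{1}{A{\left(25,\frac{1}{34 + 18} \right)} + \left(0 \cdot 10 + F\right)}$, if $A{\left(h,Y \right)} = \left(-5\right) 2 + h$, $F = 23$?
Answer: $\frac{1}{38} \approx 0.026316$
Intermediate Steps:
$A{\left(h,Y \right)} = -10 + h$
$\frac{1}{A{\left(25,\frac{1}{34 + 18} \right)} + \left(0 \cdot 10 + F\right)} = \frac{1}{\left(-10 + 25\right) + \left(0 \cdot 10 + 23\right)} = \frac{1}{15 + \left(0 + 23\right)} = \frac{1}{15 + 23} = \frac{1}{38}$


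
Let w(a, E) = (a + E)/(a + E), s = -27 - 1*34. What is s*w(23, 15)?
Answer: -61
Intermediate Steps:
s = -61 (s = -27 - 34 = -61)
w(a, E) = 1 (w(a, E) = (E + a)/(E + a) = 1)
s*w(23, 15) = -61*1 = -61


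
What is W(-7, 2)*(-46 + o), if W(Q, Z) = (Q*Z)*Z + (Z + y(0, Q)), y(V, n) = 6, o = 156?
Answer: -2200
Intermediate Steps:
W(Q, Z) = 6 + Z + Q*Z² (W(Q, Z) = (Q*Z)*Z + (Z + 6) = Q*Z² + (6 + Z) = 6 + Z + Q*Z²)
W(-7, 2)*(-46 + o) = (6 + 2 - 7*2²)*(-46 + 156) = (6 + 2 - 7*4)*110 = (6 + 2 - 28)*110 = -20*110 = -2200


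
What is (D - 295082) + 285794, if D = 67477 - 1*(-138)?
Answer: 58327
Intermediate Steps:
D = 67615 (D = 67477 + 138 = 67615)
(D - 295082) + 285794 = (67615 - 295082) + 285794 = -227467 + 285794 = 58327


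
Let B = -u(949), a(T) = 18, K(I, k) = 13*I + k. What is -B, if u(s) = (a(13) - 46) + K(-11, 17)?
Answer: -154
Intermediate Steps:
K(I, k) = k + 13*I
u(s) = -154 (u(s) = (18 - 46) + (17 + 13*(-11)) = -28 + (17 - 143) = -28 - 126 = -154)
B = 154 (B = -1*(-154) = 154)
-B = -1*154 = -154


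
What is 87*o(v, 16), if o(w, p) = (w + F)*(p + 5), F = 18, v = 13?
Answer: 56637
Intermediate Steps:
o(w, p) = (5 + p)*(18 + w) (o(w, p) = (w + 18)*(p + 5) = (18 + w)*(5 + p) = (5 + p)*(18 + w))
87*o(v, 16) = 87*(90 + 5*13 + 18*16 + 16*13) = 87*(90 + 65 + 288 + 208) = 87*651 = 56637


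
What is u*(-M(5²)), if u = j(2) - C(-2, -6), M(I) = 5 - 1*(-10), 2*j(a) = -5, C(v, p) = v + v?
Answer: -45/2 ≈ -22.500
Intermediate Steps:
C(v, p) = 2*v
j(a) = -5/2 (j(a) = (½)*(-5) = -5/2)
M(I) = 15 (M(I) = 5 + 10 = 15)
u = 3/2 (u = -5/2 - 2*(-2) = -5/2 - 1*(-4) = -5/2 + 4 = 3/2 ≈ 1.5000)
u*(-M(5²)) = 3*(-1*15)/2 = (3/2)*(-15) = -45/2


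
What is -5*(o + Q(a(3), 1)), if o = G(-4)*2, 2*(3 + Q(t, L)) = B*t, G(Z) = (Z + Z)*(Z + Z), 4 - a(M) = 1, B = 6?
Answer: -670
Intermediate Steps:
a(M) = 3 (a(M) = 4 - 1*1 = 4 - 1 = 3)
G(Z) = 4*Z**2 (G(Z) = (2*Z)*(2*Z) = 4*Z**2)
Q(t, L) = -3 + 3*t (Q(t, L) = -3 + (6*t)/2 = -3 + 3*t)
o = 128 (o = (4*(-4)**2)*2 = (4*16)*2 = 64*2 = 128)
-5*(o + Q(a(3), 1)) = -5*(128 + (-3 + 3*3)) = -5*(128 + (-3 + 9)) = -5*(128 + 6) = -5*134 = -670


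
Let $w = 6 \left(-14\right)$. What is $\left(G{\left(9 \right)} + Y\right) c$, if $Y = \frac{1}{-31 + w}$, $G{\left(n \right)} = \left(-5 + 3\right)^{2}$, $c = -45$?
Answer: $- \frac{4131}{23} \approx -179.61$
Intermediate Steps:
$w = -84$
$G{\left(n \right)} = 4$ ($G{\left(n \right)} = \left(-2\right)^{2} = 4$)
$Y = - \frac{1}{115}$ ($Y = \frac{1}{-31 - 84} = \frac{1}{-115} = - \frac{1}{115} \approx -0.0086956$)
$\left(G{\left(9 \right)} + Y\right) c = \left(4 - \frac{1}{115}\right) \left(-45\right) = \frac{459}{115} \left(-45\right) = - \frac{4131}{23}$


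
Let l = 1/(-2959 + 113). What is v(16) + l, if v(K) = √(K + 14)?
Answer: -1/2846 + √30 ≈ 5.4769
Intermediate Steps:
v(K) = √(14 + K)
l = -1/2846 (l = 1/(-2846) = -1/2846 ≈ -0.00035137)
v(16) + l = √(14 + 16) - 1/2846 = √30 - 1/2846 = -1/2846 + √30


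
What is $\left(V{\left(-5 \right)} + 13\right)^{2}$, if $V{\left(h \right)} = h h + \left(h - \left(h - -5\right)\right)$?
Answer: $1089$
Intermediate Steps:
$V{\left(h \right)} = -5 + h^{2}$ ($V{\left(h \right)} = h^{2} + \left(h - \left(h + 5\right)\right) = h^{2} + \left(h - \left(5 + h\right)\right) = h^{2} - 5 = -5 + h^{2}$)
$\left(V{\left(-5 \right)} + 13\right)^{2} = \left(\left(-5 + \left(-5\right)^{2}\right) + 13\right)^{2} = \left(\left(-5 + 25\right) + 13\right)^{2} = \left(20 + 13\right)^{2} = 33^{2} = 1089$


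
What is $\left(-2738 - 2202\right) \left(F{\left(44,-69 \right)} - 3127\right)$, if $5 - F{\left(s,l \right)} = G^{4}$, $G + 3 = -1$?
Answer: $16687320$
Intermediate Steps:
$G = -4$ ($G = -3 - 1 = -4$)
$F{\left(s,l \right)} = -251$ ($F{\left(s,l \right)} = 5 - \left(-4\right)^{4} = 5 - 256 = -251$)
$\left(-2738 - 2202\right) \left(F{\left(44,-69 \right)} - 3127\right) = \left(-2738 - 2202\right) \left(-251 - 3127\right) = \left(-4940\right) \left(-3378\right) = 16687320$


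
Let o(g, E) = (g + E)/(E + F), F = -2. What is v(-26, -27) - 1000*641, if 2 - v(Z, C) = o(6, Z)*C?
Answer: -4486851/7 ≈ -6.4098e+5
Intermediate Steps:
o(g, E) = (E + g)/(-2 + E) (o(g, E) = (g + E)/(E - 2) = (E + g)/(-2 + E))
v(Z, C) = 2 - C*(6 + Z)/(-2 + Z) (v(Z, C) = 2 - (Z + 6)/(-2 + Z)*C = 2 - (6 + Z)/(-2 + Z)*C = 2 - C*(6 + Z)/(-2 + Z))
v(-26, -27) - 1000*641 = (-4 + 2*(-26) - 1*(-27)*(6 - 26))/(-2 - 26) - 1000*641 = (-4 - 52 - 1*(-27)*(-20))/(-28) - 641000 = -(-4 - 52 - 540)/28 - 641000 = -1/28*(-596) - 641000 = 149/7 - 641000 = -4486851/7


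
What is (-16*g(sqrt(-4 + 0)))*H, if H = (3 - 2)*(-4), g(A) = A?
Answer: 128*I ≈ 128.0*I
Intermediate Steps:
H = -4 (H = 1*(-4) = -4)
(-16*g(sqrt(-4 + 0)))*H = -16*sqrt(-4 + 0)*(-4) = -32*I*(-4) = 128*I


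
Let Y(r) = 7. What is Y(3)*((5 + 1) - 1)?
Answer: 35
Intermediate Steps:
Y(3)*((5 + 1) - 1) = 7*((5 + 1) - 1) = 7*(6 - 1) = 7*5 = 35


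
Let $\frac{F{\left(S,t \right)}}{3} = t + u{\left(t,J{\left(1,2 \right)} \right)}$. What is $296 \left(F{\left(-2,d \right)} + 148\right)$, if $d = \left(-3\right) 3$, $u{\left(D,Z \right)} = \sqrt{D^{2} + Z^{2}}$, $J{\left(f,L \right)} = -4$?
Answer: $35816 + 888 \sqrt{97} \approx 44562.0$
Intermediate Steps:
$d = -9$
$F{\left(S,t \right)} = 3 t + 3 \sqrt{16 + t^{2}}$ ($F{\left(S,t \right)} = 3 \left(t + \sqrt{t^{2} + \left(-4\right)^{2}}\right) = 3 \left(t + \sqrt{t^{2} + 16}\right) = 3 \left(t + \sqrt{16 + t^{2}}\right) = 3 t + 3 \sqrt{16 + t^{2}}$)
$296 \left(F{\left(-2,d \right)} + 148\right) = 296 \left(\left(3 \left(-9\right) + 3 \sqrt{16 + \left(-9\right)^{2}}\right) + 148\right) = 296 \left(\left(-27 + 3 \sqrt{16 + 81}\right) + 148\right) = 296 \left(\left(-27 + 3 \sqrt{97}\right) + 148\right) = 296 \left(121 + 3 \sqrt{97}\right) = 35816 + 888 \sqrt{97}$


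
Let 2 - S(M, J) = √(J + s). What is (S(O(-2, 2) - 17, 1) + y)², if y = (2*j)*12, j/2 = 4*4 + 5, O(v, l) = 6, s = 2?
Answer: (1010 - √3)² ≈ 1.0166e+6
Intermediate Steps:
j = 42 (j = 2*(4*4 + 5) = 2*(16 + 5) = 2*21 = 42)
S(M, J) = 2 - √(2 + J) (S(M, J) = 2 - √(J + 2) = 2 - √(2 + J))
y = 1008 (y = (2*42)*12 = 84*12 = 1008)
(S(O(-2, 2) - 17, 1) + y)² = ((2 - √(2 + 1)) + 1008)² = ((2 - √3) + 1008)² = (1010 - √3)²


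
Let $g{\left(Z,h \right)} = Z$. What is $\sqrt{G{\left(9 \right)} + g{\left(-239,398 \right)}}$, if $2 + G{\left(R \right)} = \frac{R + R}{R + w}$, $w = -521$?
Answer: $\frac{i \sqrt{61705}}{16} \approx 15.525 i$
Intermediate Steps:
$G{\left(R \right)} = -2 + \frac{2 R}{-521 + R}$ ($G{\left(R \right)} = -2 + \frac{R + R}{R - 521} = -2 + \frac{2 R}{-521 + R}$)
$\sqrt{G{\left(9 \right)} + g{\left(-239,398 \right)}} = \sqrt{\frac{1042}{-521 + 9} - 239} = \sqrt{\frac{1042}{-512} - 239} = \sqrt{1042 \left(- \frac{1}{512}\right) - 239} = \sqrt{- \frac{521}{256} - 239} = \sqrt{- \frac{61705}{256}} = \frac{i \sqrt{61705}}{16}$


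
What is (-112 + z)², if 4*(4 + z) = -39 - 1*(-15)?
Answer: 14884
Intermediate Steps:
z = -10 (z = -4 + (-39 - 1*(-15))/4 = -4 + (-39 + 15)/4 = -4 + (¼)*(-24) = -4 - 6 = -10)
(-112 + z)² = (-112 - 10)² = (-122)² = 14884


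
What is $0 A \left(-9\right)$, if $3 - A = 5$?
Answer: $0$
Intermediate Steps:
$A = -2$ ($A = 3 - 5 = -2$)
$0 A \left(-9\right) = 0 \left(-2\right) \left(-9\right) = 0 \left(-9\right) = 0$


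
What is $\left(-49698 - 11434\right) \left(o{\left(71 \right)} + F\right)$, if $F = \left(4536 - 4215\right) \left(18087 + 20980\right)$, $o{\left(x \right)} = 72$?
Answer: $-766630675428$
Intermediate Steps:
$F = 12540507$ ($F = 321 \cdot 39067 = 12540507$)
$\left(-49698 - 11434\right) \left(o{\left(71 \right)} + F\right) = \left(-49698 - 11434\right) \left(72 + 12540507\right) = \left(-61132\right) 12540579 = -766630675428$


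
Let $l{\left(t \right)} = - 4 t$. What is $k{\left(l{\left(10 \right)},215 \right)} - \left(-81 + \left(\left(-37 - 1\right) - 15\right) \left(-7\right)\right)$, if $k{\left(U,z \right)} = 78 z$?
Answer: $16480$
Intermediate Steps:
$k{\left(l{\left(10 \right)},215 \right)} - \left(-81 + \left(\left(-37 - 1\right) - 15\right) \left(-7\right)\right) = 78 \cdot 215 - \left(-81 + \left(\left(-37 - 1\right) - 15\right) \left(-7\right)\right) = 16770 - \left(-81 + \left(-38 - 15\right) \left(-7\right)\right) = 16770 - \left(-81 - -371\right) = 16770 - \left(-81 + 371\right) = 16770 - 290 = 16480$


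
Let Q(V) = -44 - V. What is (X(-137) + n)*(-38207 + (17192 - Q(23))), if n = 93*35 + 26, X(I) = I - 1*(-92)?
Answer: -67787728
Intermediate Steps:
X(I) = 92 + I (X(I) = I + 92 = 92 + I)
n = 3281 (n = 3255 + 26 = 3281)
(X(-137) + n)*(-38207 + (17192 - Q(23))) = ((92 - 137) + 3281)*(-38207 + (17192 - (-44 - 1*23))) = (-45 + 3281)*(-38207 + (17192 - (-44 - 23))) = 3236*(-38207 + (17192 - 1*(-67))) = 3236*(-38207 + (17192 + 67)) = 3236*(-38207 + 17259) = 3236*(-20948) = -67787728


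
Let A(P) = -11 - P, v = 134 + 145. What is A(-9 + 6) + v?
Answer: 271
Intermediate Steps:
v = 279
A(-9 + 6) + v = (-11 - (-9 + 6)) + 279 = (-11 - 1*(-3)) + 279 = (-11 + 3) + 279 = -8 + 279 = 271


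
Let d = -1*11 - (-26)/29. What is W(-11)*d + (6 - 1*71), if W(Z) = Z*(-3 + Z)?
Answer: -47007/29 ≈ -1620.9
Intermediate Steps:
d = -293/29 (d = -11 - (-26)/29 = -11 - 1*(-26/29) = -11 + 26/29 = -293/29 ≈ -10.103)
W(-11)*d + (6 - 1*71) = -11*(-3 - 11)*(-293/29) + (6 - 1*71) = -11*(-14)*(-293/29) + (6 - 71) = 154*(-293/29) - 65 = -45122/29 - 65 = -47007/29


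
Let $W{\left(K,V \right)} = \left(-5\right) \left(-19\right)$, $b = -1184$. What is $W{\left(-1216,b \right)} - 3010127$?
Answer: $-3010032$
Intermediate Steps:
$W{\left(K,V \right)} = 95$
$W{\left(-1216,b \right)} - 3010127 = 95 - 3010127 = -3010032$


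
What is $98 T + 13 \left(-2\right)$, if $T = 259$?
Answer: $25356$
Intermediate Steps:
$98 T + 13 \left(-2\right) = 98 \cdot 259 + 13 \left(-2\right) = 25382 - 26 = 25356$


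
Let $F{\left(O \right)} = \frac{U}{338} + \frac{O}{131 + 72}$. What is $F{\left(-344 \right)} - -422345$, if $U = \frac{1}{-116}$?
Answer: $\frac{115914654225}{274456} \approx 4.2234 \cdot 10^{5}$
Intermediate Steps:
$U = - \frac{1}{116} \approx -0.0086207$
$F{\left(O \right)} = - \frac{1}{39208} + \frac{O}{203}$ ($F{\left(O \right)} = - \frac{1}{116 \cdot 338} + \frac{O}{131 + 72} = \left(- \frac{1}{116}\right) \frac{1}{338} + \frac{O}{203} = - \frac{1}{39208} + O \frac{1}{203} = - \frac{1}{39208} + \frac{O}{203}$)
$F{\left(-344 \right)} - -422345 = \left(- \frac{1}{39208} + \frac{1}{203} \left(-344\right)\right) - -422345 = \left(- \frac{1}{39208} - \frac{344}{203}\right) + 422345 = - \frac{465095}{274456} + 422345 = \frac{115914654225}{274456}$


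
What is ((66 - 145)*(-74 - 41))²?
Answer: 82537225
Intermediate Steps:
((66 - 145)*(-74 - 41))² = (-79*(-115))² = 9085² = 82537225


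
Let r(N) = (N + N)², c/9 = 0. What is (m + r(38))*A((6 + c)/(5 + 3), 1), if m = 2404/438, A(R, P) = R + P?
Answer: 4431511/438 ≈ 10118.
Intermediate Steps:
c = 0 (c = 9*0 = 0)
r(N) = 4*N² (r(N) = (2*N)² = 4*N²)
A(R, P) = P + R
m = 1202/219 (m = 2404*(1/438) = 1202/219 ≈ 5.4886)
(m + r(38))*A((6 + c)/(5 + 3), 1) = (1202/219 + 4*38²)*(1 + (6 + 0)/(5 + 3)) = (1202/219 + 4*1444)*(1 + 6/8) = (1202/219 + 5776)*(1 + 6*(⅛)) = 1266146*(1 + ¾)/219 = (1266146/219)*(7/4) = 4431511/438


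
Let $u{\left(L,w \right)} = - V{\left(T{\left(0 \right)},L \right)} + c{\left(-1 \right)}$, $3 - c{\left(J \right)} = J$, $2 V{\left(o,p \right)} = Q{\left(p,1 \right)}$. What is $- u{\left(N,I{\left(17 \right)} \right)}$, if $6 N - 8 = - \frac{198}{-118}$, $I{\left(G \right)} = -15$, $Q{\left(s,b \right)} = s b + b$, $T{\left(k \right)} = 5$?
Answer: $- \frac{1907}{708} \approx -2.6935$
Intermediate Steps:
$Q{\left(s,b \right)} = b + b s$ ($Q{\left(s,b \right)} = b s + b = b + b s$)
$V{\left(o,p \right)} = \frac{1}{2} + \frac{p}{2}$ ($V{\left(o,p \right)} = \frac{1 \left(1 + p\right)}{2} = \frac{1 + p}{2} = \frac{1}{2} + \frac{p}{2}$)
$c{\left(J \right)} = 3 - J$
$N = \frac{571}{354}$ ($N = \frac{4}{3} + \frac{\left(-198\right) \frac{1}{-118}}{6} = \frac{4}{3} + \frac{\left(-198\right) \left(- \frac{1}{118}\right)}{6} = \frac{4}{3} + \frac{1}{6} \cdot \frac{99}{59} = \frac{4}{3} + \frac{33}{118} = \frac{571}{354} \approx 1.613$)
$u{\left(L,w \right)} = \frac{7}{2} - \frac{L}{2}$ ($u{\left(L,w \right)} = - (\frac{1}{2} + \frac{L}{2}) + \left(3 - -1\right) = \left(- \frac{1}{2} - \frac{L}{2}\right) + \left(3 + 1\right) = \left(- \frac{1}{2} - \frac{L}{2}\right) + 4 = \frac{7}{2} - \frac{L}{2}$)
$- u{\left(N,I{\left(17 \right)} \right)} = - (\frac{7}{2} - \frac{571}{708}) = \left(-1\right) \frac{1907}{708} = - \frac{1907}{708}$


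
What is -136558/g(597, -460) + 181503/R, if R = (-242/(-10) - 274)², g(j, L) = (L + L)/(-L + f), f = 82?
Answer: 28866692185859/358800230 ≈ 80453.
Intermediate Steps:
g(j, L) = 2*L/(82 - L) (g(j, L) = (L + L)/(-L + 82) = (2*L)/(82 - L) = 2*L/(82 - L))
R = 1560001/25 (R = (-242*(-⅒) - 274)² = (121/5 - 274)² = (-1249/5)² = 1560001/25 ≈ 62400.)
-136558/g(597, -460) + 181503/R = -136558/((-2*(-460)/(-82 - 460))) + 181503/(1560001/25) = -136558/((-2*(-460)/(-542))) + 181503*(25/1560001) = -136558/((-2*(-460)*(-1/542))) + 4537575/1560001 = -136558/(-460/271) + 4537575/1560001 = -136558*(-271/460) + 4537575/1560001 = 18503609/230 + 4537575/1560001 = 28866692185859/358800230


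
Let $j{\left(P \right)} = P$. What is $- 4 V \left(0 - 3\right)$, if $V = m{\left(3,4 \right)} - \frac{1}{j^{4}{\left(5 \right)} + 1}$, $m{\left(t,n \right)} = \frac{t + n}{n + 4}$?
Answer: $\frac{6561}{626} \approx 10.481$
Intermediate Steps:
$m{\left(t,n \right)} = \frac{n + t}{4 + n}$
$V = \frac{2187}{2504}$ ($V = \frac{4 + 3}{4 + 4} - \frac{1}{5^{4} + 1} = \frac{1}{8} \cdot 7 - \frac{1}{625 + 1} = \frac{1}{8} \cdot 7 - \frac{1}{626} = \frac{7}{8} - \frac{1}{626} = \frac{2187}{2504} \approx 0.8734$)
$- 4 V \left(0 - 3\right) = - 4 \frac{2187 \left(0 - 3\right)}{2504} = - 4 \cdot \frac{2187}{2504} \left(-3\right) = \left(-4\right) \left(- \frac{6561}{2504}\right) = \frac{6561}{626}$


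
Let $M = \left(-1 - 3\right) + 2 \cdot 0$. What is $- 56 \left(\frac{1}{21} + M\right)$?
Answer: $\frac{664}{3} \approx 221.33$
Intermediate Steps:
$M = -4$ ($M = \left(-1 - 3\right) + 0 = -4 + 0 = -4$)
$- 56 \left(\frac{1}{21} + M\right) = - 56 \left(\frac{1}{21} - 4\right) = \left(-56\right) \left(- \frac{83}{21}\right) = \frac{664}{3}$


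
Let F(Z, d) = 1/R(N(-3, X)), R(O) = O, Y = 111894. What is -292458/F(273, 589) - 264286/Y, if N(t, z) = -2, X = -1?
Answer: 32724163309/55947 ≈ 5.8491e+5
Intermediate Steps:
F(Z, d) = -½ (F(Z, d) = 1/(-2) = -½)
-292458/F(273, 589) - 264286/Y = -292458/(-½) - 264286/111894 = -292458*(-2) - 264286*1/111894 = 584916 - 132143/55947 = 32724163309/55947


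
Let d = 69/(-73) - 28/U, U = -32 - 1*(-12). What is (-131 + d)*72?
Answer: -3430728/365 ≈ -9399.3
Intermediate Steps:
U = -20 (U = -32 + 12 = -20)
d = 166/365 (d = 69/(-73) - 28/(-20) = 69*(-1/73) - 28*(-1/20) = -69/73 + 7/5 = 166/365 ≈ 0.45479)
(-131 + d)*72 = (-131 + 166/365)*72 = -47649/365*72 = -3430728/365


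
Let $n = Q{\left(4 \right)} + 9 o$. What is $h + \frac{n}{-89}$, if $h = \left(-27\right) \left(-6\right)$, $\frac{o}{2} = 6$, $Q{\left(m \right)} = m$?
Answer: $\frac{14306}{89} \approx 160.74$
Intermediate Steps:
$o = 12$ ($o = 2 \cdot 6 = 12$)
$h = 162$
$n = 112$ ($n = 4 + 9 \cdot 12 = 4 + 108 = 112$)
$h + \frac{n}{-89} = 162 + \frac{112}{-89} = 162 + 112 \left(- \frac{1}{89}\right) = 162 - \frac{112}{89} = \frac{14306}{89}$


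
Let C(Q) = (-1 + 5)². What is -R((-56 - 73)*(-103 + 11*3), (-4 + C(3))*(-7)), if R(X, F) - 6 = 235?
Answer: -241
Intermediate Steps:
C(Q) = 16 (C(Q) = 4² = 16)
R(X, F) = 241 (R(X, F) = 6 + 235 = 241)
-R((-56 - 73)*(-103 + 11*3), (-4 + C(3))*(-7)) = -1*241 = -241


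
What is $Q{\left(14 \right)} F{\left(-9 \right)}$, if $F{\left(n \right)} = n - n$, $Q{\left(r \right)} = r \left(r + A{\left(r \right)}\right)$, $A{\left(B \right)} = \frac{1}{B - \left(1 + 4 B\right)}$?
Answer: $0$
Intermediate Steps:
$A{\left(B \right)} = \frac{1}{-1 - 3 B}$
$Q{\left(r \right)} = r \left(r - \frac{1}{1 + 3 r}\right)$
$F{\left(n \right)} = 0$
$Q{\left(14 \right)} F{\left(-9 \right)} = \frac{14 \left(-1 + 14 \left(1 + 3 \cdot 14\right)\right)}{1 + 3 \cdot 14} \cdot 0 = \frac{14 \left(-1 + 14 \left(1 + 42\right)\right)}{1 + 42} \cdot 0 = \frac{14 \left(-1 + 14 \cdot 43\right)}{43} \cdot 0 = 14 \cdot \frac{1}{43} \left(-1 + 602\right) 0 = 14 \cdot \frac{1}{43} \cdot 601 \cdot 0 = \frac{8414}{43} \cdot 0 = 0$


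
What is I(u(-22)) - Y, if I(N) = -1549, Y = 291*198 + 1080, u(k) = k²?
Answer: -60247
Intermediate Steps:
Y = 58698 (Y = 57618 + 1080 = 58698)
I(u(-22)) - Y = -1549 - 1*58698 = -1549 - 58698 = -60247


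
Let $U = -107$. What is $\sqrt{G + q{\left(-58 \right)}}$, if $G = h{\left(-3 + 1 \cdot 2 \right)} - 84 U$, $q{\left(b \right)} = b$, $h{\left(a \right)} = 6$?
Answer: $2 \sqrt{2234} \approx 94.53$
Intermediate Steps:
$G = 8994$ ($G = 6 - -8988 = 6 + 8988 = 8994$)
$\sqrt{G + q{\left(-58 \right)}} = \sqrt{8994 - 58} = \sqrt{8936} = 2 \sqrt{2234}$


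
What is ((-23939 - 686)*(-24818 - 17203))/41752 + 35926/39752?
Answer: 5141945341919/207465688 ≈ 24785.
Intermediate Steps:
((-23939 - 686)*(-24818 - 17203))/41752 + 35926/39752 = -24625*(-42021)*(1/41752) + 35926*(1/39752) = 1034767125*(1/41752) + 17963/19876 = 1034767125/41752 + 17963/19876 = 5141945341919/207465688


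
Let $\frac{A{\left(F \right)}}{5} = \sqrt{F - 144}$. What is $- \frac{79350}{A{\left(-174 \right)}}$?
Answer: $\frac{2645 i \sqrt{318}}{53} \approx 889.95 i$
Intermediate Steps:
$A{\left(F \right)} = 5 \sqrt{-144 + F}$ ($A{\left(F \right)} = 5 \sqrt{F - 144} = 5 \sqrt{-144 + F}$)
$- \frac{79350}{A{\left(-174 \right)}} = - \frac{79350}{5 \sqrt{-144 - 174}} = - \frac{79350}{5 \sqrt{-318}} = - \frac{79350}{5 i \sqrt{318}} = - 79350 \left(- \frac{i \sqrt{318}}{1590}\right) = \frac{2645 i \sqrt{318}}{53}$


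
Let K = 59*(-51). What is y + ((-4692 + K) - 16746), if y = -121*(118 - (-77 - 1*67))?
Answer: -56149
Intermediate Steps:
y = -31702 (y = -121*(118 - (-77 - 67)) = -121*(118 - 1*(-144)) = -121*(118 + 144) = -121*262 = -31702)
K = -3009
y + ((-4692 + K) - 16746) = -31702 + ((-4692 - 3009) - 16746) = -31702 + (-7701 - 16746) = -31702 - 24447 = -56149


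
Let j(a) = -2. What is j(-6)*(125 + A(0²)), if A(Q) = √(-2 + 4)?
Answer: -250 - 2*√2 ≈ -252.83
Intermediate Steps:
A(Q) = √2
j(-6)*(125 + A(0²)) = -2*(125 + √2) = -250 - 2*√2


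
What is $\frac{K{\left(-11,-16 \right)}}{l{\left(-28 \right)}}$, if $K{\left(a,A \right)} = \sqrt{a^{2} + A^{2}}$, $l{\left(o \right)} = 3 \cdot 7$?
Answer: $\frac{\sqrt{377}}{21} \approx 0.92459$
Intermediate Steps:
$l{\left(o \right)} = 21$
$K{\left(a,A \right)} = \sqrt{A^{2} + a^{2}}$
$\frac{K{\left(-11,-16 \right)}}{l{\left(-28 \right)}} = \frac{\sqrt{\left(-16\right)^{2} + \left(-11\right)^{2}}}{21} = \sqrt{256 + 121} \cdot \frac{1}{21} = \sqrt{377} \cdot \frac{1}{21} = \frac{\sqrt{377}}{21}$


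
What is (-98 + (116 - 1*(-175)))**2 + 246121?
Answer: 283370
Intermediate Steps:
(-98 + (116 - 1*(-175)))**2 + 246121 = (-98 + (116 + 175))**2 + 246121 = (-98 + 291)**2 + 246121 = 193**2 + 246121 = 37249 + 246121 = 283370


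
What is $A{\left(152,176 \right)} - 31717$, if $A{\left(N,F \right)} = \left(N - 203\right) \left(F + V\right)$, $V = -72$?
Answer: $-37021$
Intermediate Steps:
$A{\left(N,F \right)} = \left(-203 + N\right) \left(-72 + F\right)$ ($A{\left(N,F \right)} = \left(N - 203\right) \left(F - 72\right) = \left(-203 + N\right) \left(-72 + F\right)$)
$A{\left(152,176 \right)} - 31717 = \left(14616 - 35728 - 10944 + 176 \cdot 152\right) - 31717 = \left(14616 - 35728 - 10944 + 26752\right) - 31717 = -5304 - 31717 = -37021$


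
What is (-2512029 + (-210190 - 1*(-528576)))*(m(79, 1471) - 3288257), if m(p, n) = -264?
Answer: 7213841072003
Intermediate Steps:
(-2512029 + (-210190 - 1*(-528576)))*(m(79, 1471) - 3288257) = (-2512029 + (-210190 - 1*(-528576)))*(-264 - 3288257) = (-2512029 + (-210190 + 528576))*(-3288521) = (-2512029 + 318386)*(-3288521) = -2193643*(-3288521) = 7213841072003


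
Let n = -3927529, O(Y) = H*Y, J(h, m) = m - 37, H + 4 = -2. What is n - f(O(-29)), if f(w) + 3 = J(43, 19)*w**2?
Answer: -3382558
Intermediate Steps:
H = -6 (H = -4 - 2 = -6)
J(h, m) = -37 + m
O(Y) = -6*Y
f(w) = -3 - 18*w**2 (f(w) = -3 + (-37 + 19)*w**2 = -3 - 18*w**2)
n - f(O(-29)) = -3927529 - (-3 - 18*(-6*(-29))**2) = -3927529 - (-3 - 18*174**2) = -3927529 - (-3 - 18*30276) = -3927529 - (-3 - 544968) = -3927529 - 1*(-544971) = -3927529 + 544971 = -3382558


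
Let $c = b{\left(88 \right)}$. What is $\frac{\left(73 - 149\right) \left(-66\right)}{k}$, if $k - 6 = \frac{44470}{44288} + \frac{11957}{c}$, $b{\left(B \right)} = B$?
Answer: $\frac{111074304}{3163915} \approx 35.107$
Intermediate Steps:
$c = 88$
$k = \frac{3163915}{22144}$ ($k = 6 + \left(\frac{44470}{44288} + \frac{11957}{88}\right) = 6 + \left(44470 \cdot \frac{1}{44288} + 11957 \cdot \frac{1}{88}\right) = 6 + \left(\frac{22235}{22144} + \frac{1087}{8}\right) = 6 + \frac{3031051}{22144} = \frac{3163915}{22144} \approx 142.88$)
$\frac{\left(73 - 149\right) \left(-66\right)}{k} = \frac{\left(73 - 149\right) \left(-66\right)}{\frac{3163915}{22144}} = \left(-76\right) \left(-66\right) \frac{22144}{3163915} = 5016 \cdot \frac{22144}{3163915} = \frac{111074304}{3163915}$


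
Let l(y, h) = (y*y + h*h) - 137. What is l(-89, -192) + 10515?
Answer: 55163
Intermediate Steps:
l(y, h) = -137 + h² + y² (l(y, h) = (y² + h²) - 137 = (h² + y²) - 137 = -137 + h² + y²)
l(-89, -192) + 10515 = (-137 + (-192)² + (-89)²) + 10515 = (-137 + 36864 + 7921) + 10515 = 44648 + 10515 = 55163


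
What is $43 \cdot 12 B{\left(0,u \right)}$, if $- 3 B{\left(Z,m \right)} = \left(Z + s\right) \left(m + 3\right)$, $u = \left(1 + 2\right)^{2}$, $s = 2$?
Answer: $-4128$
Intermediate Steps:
$u = 9$ ($u = 3^{2} = 9$)
$B{\left(Z,m \right)} = - \frac{\left(2 + Z\right) \left(3 + m\right)}{3}$ ($B{\left(Z,m \right)} = - \frac{\left(Z + 2\right) \left(m + 3\right)}{3} = - \frac{\left(2 + Z\right) \left(3 + m\right)}{3}$)
$43 \cdot 12 B{\left(0,u \right)} = 43 \cdot 12 \left(-2 - 0 - 6 - 0 \cdot 9\right) = 516 \left(-2 + 0 - 6 + 0\right) = 516 \left(-8\right) = -4128$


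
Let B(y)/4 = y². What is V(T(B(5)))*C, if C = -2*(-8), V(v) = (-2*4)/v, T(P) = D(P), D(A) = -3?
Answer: 128/3 ≈ 42.667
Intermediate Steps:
B(y) = 4*y²
T(P) = -3
V(v) = -8/v
C = 16
V(T(B(5)))*C = -8/(-3)*16 = -8*(-⅓)*16 = (8/3)*16 = 128/3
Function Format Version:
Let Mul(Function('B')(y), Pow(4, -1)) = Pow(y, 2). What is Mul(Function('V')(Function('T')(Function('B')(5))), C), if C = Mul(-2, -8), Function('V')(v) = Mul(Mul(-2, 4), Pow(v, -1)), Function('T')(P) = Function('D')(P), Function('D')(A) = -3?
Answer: Rational(128, 3) ≈ 42.667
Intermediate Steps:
Function('B')(y) = Mul(4, Pow(y, 2))
Function('T')(P) = -3
Function('V')(v) = Mul(-8, Pow(v, -1))
C = 16
Mul(Function('V')(Function('T')(Function('B')(5))), C) = Mul(Mul(-8, Pow(-3, -1)), 16) = Mul(Mul(-8, Rational(-1, 3)), 16) = Mul(Rational(8, 3), 16) = Rational(128, 3)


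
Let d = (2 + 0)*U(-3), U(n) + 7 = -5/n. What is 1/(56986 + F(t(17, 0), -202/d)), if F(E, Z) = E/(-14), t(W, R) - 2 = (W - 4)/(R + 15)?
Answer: 210/11967017 ≈ 1.7548e-5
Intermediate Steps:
U(n) = -7 - 5/n
t(W, R) = 2 + (-4 + W)/(15 + R) (t(W, R) = 2 + (W - 4)/(R + 15) = 2 + (-4 + W)/(15 + R))
d = -32/3 (d = (2 + 0)*(-7 - 5/(-3)) = 2*(-7 - 5*(-1/3)) = 2*(-7 + 5/3) = 2*(-16/3) = -32/3 ≈ -10.667)
F(E, Z) = -E/14 (F(E, Z) = E*(-1/14) = -E/14)
1/(56986 + F(t(17, 0), -202/d)) = 1/(56986 - (26 + 17 + 2*0)/(14*(15 + 0))) = 1/(56986 - (26 + 17 + 0)/(14*15)) = 1/(56986 - 43/210) = 1/(11967017/210) = 210/11967017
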